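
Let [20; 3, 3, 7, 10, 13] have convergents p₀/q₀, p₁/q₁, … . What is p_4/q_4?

Using pₖ = aₖpₖ₋₁ + pₖ₋₂, qₖ = aₖqₖ₋₁ + qₖ₋₂ (with p₋₁=1, p₋₂=0, q₋₁=0, q₋₂=1):
  k=0: a=20, p=20, q=1
  k=1: a=3, p=61, q=3
  k=2: a=3, p=203, q=10
  k=3: a=7, p=1482, q=73
  k=4: a=10, p=15023, q=740

15023/740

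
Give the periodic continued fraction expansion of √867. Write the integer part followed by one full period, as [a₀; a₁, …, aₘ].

[29; 2, 4, 29, 4, 2, 58]

a₀ = ⌊√867⌋ = 29.
With m₀=0, d₀=1 and mₖ₊₁ = dₖaₖ − mₖ, dₖ₊₁ = (n − mₖ₊₁²)/dₖ, aₖ₊₁ = ⌊(a₀+mₖ₊₁)/dₖ₊₁⌋:
  k=1: m=29, d=26, a=2
  k=2: m=23, d=13, a=4
  k=3: m=29, d=2, a=29
  k=4: m=29, d=13, a=4
  k=5: m=23, d=26, a=2
  k=6: m=29, d=1, a=58
d=1 and a=2a₀=58 at k=6, so the next step gives (m, d) = (29, 26) again — its k=1 value — and the period has length 6.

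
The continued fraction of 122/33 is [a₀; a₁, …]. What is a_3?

3

122 = 3·33 + 23   →  a_0 = 3
33 = 1·23 + 10   →  a_1 = 1
23 = 2·10 + 3   →  a_2 = 2
10 = 3·3 + 1   →  a_3 = 3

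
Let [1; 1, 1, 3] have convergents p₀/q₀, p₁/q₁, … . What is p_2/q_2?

3/2

Using pₖ = aₖpₖ₋₁ + pₖ₋₂, qₖ = aₖqₖ₋₁ + qₖ₋₂ (with p₋₁=1, p₋₂=0, q₋₁=0, q₋₂=1):
  k=0: a=1, p=1, q=1
  k=1: a=1, p=2, q=1
  k=2: a=1, p=3, q=2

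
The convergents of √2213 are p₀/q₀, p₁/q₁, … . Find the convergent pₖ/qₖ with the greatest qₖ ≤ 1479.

√2213 = [47; 23, 1, 1, 23, 94, …] (period length 5).
Convergents:
  p_0/q_0 = 47/1
  p_1/q_1 = 1082/23
  p_2/q_2 = 1129/24
  p_3/q_3 = 2211/47
  p_4/q_4 = 51982/1105
  p_5/q_5 = 4888519/103917
q_4 = 1105 ≤ 1479 < 103917 = q_5, so the answer is 51982/1105.

51982/1105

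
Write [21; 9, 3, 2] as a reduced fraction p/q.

1372/65

Using pₖ = aₖpₖ₋₁ + pₖ₋₂ and qₖ = aₖqₖ₋₁ + qₖ₋₂:
  k=0: a=21, p=21, q=1
  k=1: a=9, p=190, q=9
  k=2: a=3, p=591, q=28
  k=3: a=2, p=1372, q=65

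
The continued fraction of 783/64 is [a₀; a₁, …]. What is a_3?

1

783 = 12·64 + 15   →  a_0 = 12
64 = 4·15 + 4   →  a_1 = 4
15 = 3·4 + 3   →  a_2 = 3
4 = 1·3 + 1   →  a_3 = 1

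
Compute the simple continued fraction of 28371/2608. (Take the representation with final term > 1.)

[10; 1, 7, 4, 2, 2, 14]

28371 = 10*2608 + 2291
2608 = 1*2291 + 317
2291 = 7*317 + 72
317 = 4*72 + 29
72 = 2*29 + 14
29 = 2*14 + 1
14 = 14*1 + 0  (stop)
So 28371/2608 = [10; 1, 7, 4, 2, 2, 14].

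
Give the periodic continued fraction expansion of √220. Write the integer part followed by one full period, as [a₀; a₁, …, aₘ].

a₀ = ⌊√220⌋ = 14.

[14; 1, 4, 1, 28]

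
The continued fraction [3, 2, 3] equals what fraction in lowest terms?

24/7

Fold from the inside: start with 3/1.
  2 + 1/3 = 7/3
  3 + 3/7 = 24/7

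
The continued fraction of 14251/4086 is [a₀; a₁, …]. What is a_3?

14251 = 3·4086 + 1993   →  a_0 = 3
4086 = 2·1993 + 100   →  a_1 = 2
1993 = 19·100 + 93   →  a_2 = 19
100 = 1·93 + 7   →  a_3 = 1

1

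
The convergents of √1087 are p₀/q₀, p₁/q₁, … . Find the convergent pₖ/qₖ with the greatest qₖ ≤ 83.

1088/33

√1087 = [32; 1, 31, 1, 64, …] (period length 4).
Convergents:
  p_0/q_0 = 32/1
  p_1/q_1 = 33/1
  p_2/q_2 = 1055/32
  p_3/q_3 = 1088/33
  p_4/q_4 = 70687/2144
q_3 = 33 ≤ 83 < 2144 = q_4, so the answer is 1088/33.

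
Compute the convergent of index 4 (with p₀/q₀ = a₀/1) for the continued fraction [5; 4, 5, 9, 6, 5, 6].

Using pₖ = aₖpₖ₋₁ + pₖ₋₂, qₖ = aₖqₖ₋₁ + qₖ₋₂ (with p₋₁=1, p₋₂=0, q₋₁=0, q₋₂=1):
  k=0: a=5, p=5, q=1
  k=1: a=4, p=21, q=4
  k=2: a=5, p=110, q=21
  k=3: a=9, p=1011, q=193
  k=4: a=6, p=6176, q=1179

6176/1179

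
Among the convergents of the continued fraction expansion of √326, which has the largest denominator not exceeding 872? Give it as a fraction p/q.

11718/649

√326 = [18; 18, 36, …] (period length 2).
Convergents:
  p_0/q_0 = 18/1
  p_1/q_1 = 325/18
  p_2/q_2 = 11718/649
  p_3/q_3 = 211249/11700
q_2 = 649 ≤ 872 < 11700 = q_3, so the answer is 11718/649.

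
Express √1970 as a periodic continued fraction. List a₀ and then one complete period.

[44; 2, 1, 1, 2, 88]

a₀ = ⌊√1970⌋ = 44.
With m₀=0, d₀=1 and mₖ₊₁ = dₖaₖ − mₖ, dₖ₊₁ = (n − mₖ₊₁²)/dₖ, aₖ₊₁ = ⌊(a₀+mₖ₊₁)/dₖ₊₁⌋:
  k=1: m=44, d=34, a=2
  k=2: m=24, d=41, a=1
  k=3: m=17, d=41, a=1
  k=4: m=24, d=34, a=2
  k=5: m=44, d=1, a=88
d=1 and a=2a₀=88 at k=5, so the next step gives (m, d) = (44, 34) again — its k=1 value — and the period has length 5.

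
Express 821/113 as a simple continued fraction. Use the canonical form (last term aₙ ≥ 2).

821 = 7×113 + 30
113 = 3×30 + 23
30 = 1×23 + 7
23 = 3×7 + 2
7 = 3×2 + 1
2 = 2×1 + 0  (stop)
So 821/113 = [7; 3, 1, 3, 3, 2].

[7; 3, 1, 3, 3, 2]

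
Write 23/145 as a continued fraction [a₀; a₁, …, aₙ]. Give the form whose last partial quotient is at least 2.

[0; 6, 3, 3, 2]

23 = 0×145 + 23
145 = 6×23 + 7
23 = 3×7 + 2
7 = 3×2 + 1
2 = 2×1 + 0  (stop)
So 23/145 = [0; 6, 3, 3, 2].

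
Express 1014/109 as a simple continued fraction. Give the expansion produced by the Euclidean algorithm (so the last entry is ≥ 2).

1014 = 9*109 + 33
109 = 3*33 + 10
33 = 3*10 + 3
10 = 3*3 + 1
3 = 3*1 + 0  (stop)
So 1014/109 = [9; 3, 3, 3, 3].

[9; 3, 3, 3, 3]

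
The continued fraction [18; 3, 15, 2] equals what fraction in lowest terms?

Using pₖ = aₖpₖ₋₁ + pₖ₋₂ and qₖ = aₖqₖ₋₁ + qₖ₋₂:
  k=0: a=18, p=18, q=1
  k=1: a=3, p=55, q=3
  k=2: a=15, p=843, q=46
  k=3: a=2, p=1741, q=95

1741/95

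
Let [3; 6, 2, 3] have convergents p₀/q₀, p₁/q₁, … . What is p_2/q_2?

Using pₖ = aₖpₖ₋₁ + pₖ₋₂, qₖ = aₖqₖ₋₁ + qₖ₋₂ (with p₋₁=1, p₋₂=0, q₋₁=0, q₋₂=1):
  k=0: a=3, p=3, q=1
  k=1: a=6, p=19, q=6
  k=2: a=2, p=41, q=13

41/13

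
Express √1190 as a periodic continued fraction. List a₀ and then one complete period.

a₀ = ⌊√1190⌋ = 34.

[34; 2, 68]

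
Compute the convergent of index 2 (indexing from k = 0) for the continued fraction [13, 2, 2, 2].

67/5

Using pₖ = aₖpₖ₋₁ + pₖ₋₂, qₖ = aₖqₖ₋₁ + qₖ₋₂ (with p₋₁=1, p₋₂=0, q₋₁=0, q₋₂=1):
  k=0: a=13, p=13, q=1
  k=1: a=2, p=27, q=2
  k=2: a=2, p=67, q=5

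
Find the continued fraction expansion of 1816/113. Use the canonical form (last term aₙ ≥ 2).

1816 = 16*113 + 8
113 = 14*8 + 1
8 = 8*1 + 0  (stop)
So 1816/113 = [16; 14, 8].

[16; 14, 8]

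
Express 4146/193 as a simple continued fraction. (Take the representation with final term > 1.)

4146 = 21×193 + 93
193 = 2×93 + 7
93 = 13×7 + 2
7 = 3×2 + 1
2 = 2×1 + 0  (stop)
So 4146/193 = [21; 2, 13, 3, 2].

[21; 2, 13, 3, 2]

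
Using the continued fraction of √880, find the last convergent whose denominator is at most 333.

√880 = [29; 1, 1, 1, 58, …] (period length 4).
Convergents:
  p_0/q_0 = 29/1
  p_1/q_1 = 30/1
  p_2/q_2 = 59/2
  p_3/q_3 = 89/3
  p_4/q_4 = 5221/176
  p_5/q_5 = 5310/179
  p_6/q_6 = 10531/355
q_5 = 179 ≤ 333 < 355 = q_6, so the answer is 5310/179.

5310/179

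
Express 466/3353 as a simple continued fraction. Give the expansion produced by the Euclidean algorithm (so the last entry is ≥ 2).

[0; 7, 5, 8, 3, 1, 2]

466 = 0·3353 + 466
3353 = 7·466 + 91
466 = 5·91 + 11
91 = 8·11 + 3
11 = 3·3 + 2
3 = 1·2 + 1
2 = 2·1 + 0  (stop)
So 466/3353 = [0; 7, 5, 8, 3, 1, 2].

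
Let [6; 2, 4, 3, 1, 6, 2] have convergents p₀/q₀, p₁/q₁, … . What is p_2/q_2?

Using pₖ = aₖpₖ₋₁ + pₖ₋₂, qₖ = aₖqₖ₋₁ + qₖ₋₂ (with p₋₁=1, p₋₂=0, q₋₁=0, q₋₂=1):
  k=0: a=6, p=6, q=1
  k=1: a=2, p=13, q=2
  k=2: a=4, p=58, q=9

58/9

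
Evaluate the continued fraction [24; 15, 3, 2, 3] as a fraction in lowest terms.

8832/367

Using pₖ = aₖpₖ₋₁ + pₖ₋₂ and qₖ = aₖqₖ₋₁ + qₖ₋₂:
  k=0: a=24, p=24, q=1
  k=1: a=15, p=361, q=15
  k=2: a=3, p=1107, q=46
  k=3: a=2, p=2575, q=107
  k=4: a=3, p=8832, q=367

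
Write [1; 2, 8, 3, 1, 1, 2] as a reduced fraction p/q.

465/316

Using pₖ = aₖpₖ₋₁ + pₖ₋₂ and qₖ = aₖqₖ₋₁ + qₖ₋₂:
  k=0: a=1, p=1, q=1
  k=1: a=2, p=3, q=2
  k=2: a=8, p=25, q=17
  k=3: a=3, p=78, q=53
  k=4: a=1, p=103, q=70
  k=5: a=1, p=181, q=123
  k=6: a=2, p=465, q=316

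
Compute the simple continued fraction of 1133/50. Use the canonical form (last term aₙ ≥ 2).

1133 = 22×50 + 33
50 = 1×33 + 17
33 = 1×17 + 16
17 = 1×16 + 1
16 = 16×1 + 0  (stop)
So 1133/50 = [22; 1, 1, 1, 16].

[22; 1, 1, 1, 16]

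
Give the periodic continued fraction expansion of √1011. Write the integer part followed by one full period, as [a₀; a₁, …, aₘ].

[31; 1, 3, 1, 9, 1, 3, 1, 62]

a₀ = ⌊√1011⌋ = 31.
With m₀=0, d₀=1 and mₖ₊₁ = dₖaₖ − mₖ, dₖ₊₁ = (n − mₖ₊₁²)/dₖ, aₖ₊₁ = ⌊(a₀+mₖ₊₁)/dₖ₊₁⌋:
  k=1: m=31, d=50, a=1
  k=2: m=19, d=13, a=3
  k=3: m=20, d=47, a=1
  k=4: m=27, d=6, a=9
  k=5: m=27, d=47, a=1
  k=6: m=20, d=13, a=3
  k=7: m=19, d=50, a=1
  k=8: m=31, d=1, a=62
d=1 and a=2a₀=62 at k=8, so the next step gives (m, d) = (31, 50) again — its k=1 value — and the period has length 8.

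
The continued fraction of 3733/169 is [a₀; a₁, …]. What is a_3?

1

3733 = 22·169 + 15   →  a_0 = 22
169 = 11·15 + 4   →  a_1 = 11
15 = 3·4 + 3   →  a_2 = 3
4 = 1·3 + 1   →  a_3 = 1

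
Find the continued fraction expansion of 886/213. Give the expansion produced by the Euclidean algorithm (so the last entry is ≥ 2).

886 = 4*213 + 34
213 = 6*34 + 9
34 = 3*9 + 7
9 = 1*7 + 2
7 = 3*2 + 1
2 = 2*1 + 0  (stop)
So 886/213 = [4; 6, 3, 1, 3, 2].

[4; 6, 3, 1, 3, 2]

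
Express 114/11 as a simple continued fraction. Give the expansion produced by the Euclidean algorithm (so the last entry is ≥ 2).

[10; 2, 1, 3]

114 = 10×11 + 4
11 = 2×4 + 3
4 = 1×3 + 1
3 = 3×1 + 0  (stop)
So 114/11 = [10; 2, 1, 3].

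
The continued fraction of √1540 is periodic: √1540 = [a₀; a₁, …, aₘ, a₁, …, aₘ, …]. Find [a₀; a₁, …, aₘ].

a₀ = ⌊√1540⌋ = 39.

[39; 4, 8, 2, 8, 4, 78]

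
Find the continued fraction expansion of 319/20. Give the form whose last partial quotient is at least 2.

[15; 1, 19]

319 = 15×20 + 19
20 = 1×19 + 1
19 = 19×1 + 0  (stop)
So 319/20 = [15; 1, 19].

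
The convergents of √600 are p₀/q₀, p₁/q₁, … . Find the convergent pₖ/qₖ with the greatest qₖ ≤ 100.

√600 = [24; 2, 48, …] (period length 2).
Convergents:
  p_0/q_0 = 24/1
  p_1/q_1 = 49/2
  p_2/q_2 = 2376/97
  p_3/q_3 = 4801/196
q_2 = 97 ≤ 100 < 196 = q_3, so the answer is 2376/97.

2376/97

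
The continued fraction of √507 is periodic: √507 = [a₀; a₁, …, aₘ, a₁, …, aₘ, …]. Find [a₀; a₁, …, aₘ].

a₀ = ⌊√507⌋ = 22.
With m₀=0, d₀=1 and mₖ₊₁ = dₖaₖ − mₖ, dₖ₊₁ = (n − mₖ₊₁²)/dₖ, aₖ₊₁ = ⌊(a₀+mₖ₊₁)/dₖ₊₁⌋:
  k=1: m=22, d=23, a=1
  k=2: m=1, d=22, a=1
  k=3: m=21, d=3, a=14
  k=4: m=21, d=22, a=1
  k=5: m=1, d=23, a=1
  k=6: m=22, d=1, a=44
d=1 and a=2a₀=44 at k=6, so the next step gives (m, d) = (22, 23) again — its k=1 value — and the period has length 6.

[22; 1, 1, 14, 1, 1, 44]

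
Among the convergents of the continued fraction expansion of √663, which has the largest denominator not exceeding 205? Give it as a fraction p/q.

√663 = [25; 1, 2, 1, 50, …] (period length 4).
Convergents:
  p_0/q_0 = 25/1
  p_1/q_1 = 26/1
  p_2/q_2 = 77/3
  p_3/q_3 = 103/4
  p_4/q_4 = 5227/203
  p_5/q_5 = 5330/207
q_4 = 203 ≤ 205 < 207 = q_5, so the answer is 5227/203.

5227/203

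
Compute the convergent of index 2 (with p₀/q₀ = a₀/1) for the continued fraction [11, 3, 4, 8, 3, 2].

Using pₖ = aₖpₖ₋₁ + pₖ₋₂, qₖ = aₖqₖ₋₁ + qₖ₋₂ (with p₋₁=1, p₋₂=0, q₋₁=0, q₋₂=1):
  k=0: a=11, p=11, q=1
  k=1: a=3, p=34, q=3
  k=2: a=4, p=147, q=13

147/13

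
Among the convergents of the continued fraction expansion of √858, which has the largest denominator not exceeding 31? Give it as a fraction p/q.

√858 = [29; 3, 2, 3, 58, …] (period length 4).
Convergents:
  p_0/q_0 = 29/1
  p_1/q_1 = 88/3
  p_2/q_2 = 205/7
  p_3/q_3 = 703/24
  p_4/q_4 = 40979/1399
q_3 = 24 ≤ 31 < 1399 = q_4, so the answer is 703/24.

703/24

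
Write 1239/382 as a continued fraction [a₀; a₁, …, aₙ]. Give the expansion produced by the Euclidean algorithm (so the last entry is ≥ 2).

[3; 4, 9, 3, 3]

1239 = 3·382 + 93
382 = 4·93 + 10
93 = 9·10 + 3
10 = 3·3 + 1
3 = 3·1 + 0  (stop)
So 1239/382 = [3; 4, 9, 3, 3].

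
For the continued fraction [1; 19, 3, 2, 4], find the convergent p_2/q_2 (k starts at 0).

Using pₖ = aₖpₖ₋₁ + pₖ₋₂, qₖ = aₖqₖ₋₁ + qₖ₋₂ (with p₋₁=1, p₋₂=0, q₋₁=0, q₋₂=1):
  k=0: a=1, p=1, q=1
  k=1: a=19, p=20, q=19
  k=2: a=3, p=61, q=58

61/58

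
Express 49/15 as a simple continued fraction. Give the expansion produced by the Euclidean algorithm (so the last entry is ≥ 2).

49 = 3×15 + 4
15 = 3×4 + 3
4 = 1×3 + 1
3 = 3×1 + 0  (stop)
So 49/15 = [3; 3, 1, 3].

[3; 3, 1, 3]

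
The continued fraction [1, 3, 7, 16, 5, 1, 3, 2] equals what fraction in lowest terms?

Fold from the inside: start with 2/1.
  3 + 1/2 = 7/2
  1 + 2/7 = 9/7
  5 + 7/9 = 52/9
  16 + 9/52 = 841/52
  7 + 52/841 = 5939/841
  3 + 841/5939 = 18658/5939
  1 + 5939/18658 = 24597/18658

24597/18658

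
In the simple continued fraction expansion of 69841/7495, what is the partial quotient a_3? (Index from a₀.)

12

69841 = 9·7495 + 2386   →  a_0 = 9
7495 = 3·2386 + 337   →  a_1 = 3
2386 = 7·337 + 27   →  a_2 = 7
337 = 12·27 + 13   →  a_3 = 12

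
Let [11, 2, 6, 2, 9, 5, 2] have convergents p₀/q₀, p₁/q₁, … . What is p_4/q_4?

3038/265

Using pₖ = aₖpₖ₋₁ + pₖ₋₂, qₖ = aₖqₖ₋₁ + qₖ₋₂ (with p₋₁=1, p₋₂=0, q₋₁=0, q₋₂=1):
  k=0: a=11, p=11, q=1
  k=1: a=2, p=23, q=2
  k=2: a=6, p=149, q=13
  k=3: a=2, p=321, q=28
  k=4: a=9, p=3038, q=265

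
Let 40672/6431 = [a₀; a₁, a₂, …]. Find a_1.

3

40672 = 6·6431 + 2086   →  a_0 = 6
6431 = 3·2086 + 173   →  a_1 = 3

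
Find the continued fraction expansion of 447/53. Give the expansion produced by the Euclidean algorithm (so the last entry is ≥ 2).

[8; 2, 3, 3, 2]

447 = 8*53 + 23
53 = 2*23 + 7
23 = 3*7 + 2
7 = 3*2 + 1
2 = 2*1 + 0  (stop)
So 447/53 = [8; 2, 3, 3, 2].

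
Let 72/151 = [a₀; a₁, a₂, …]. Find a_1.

72 = 0·151 + 72   →  a_0 = 0
151 = 2·72 + 7   →  a_1 = 2

2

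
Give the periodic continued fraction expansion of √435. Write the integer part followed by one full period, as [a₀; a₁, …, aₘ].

[20; 1, 5, 1, 40]

a₀ = ⌊√435⌋ = 20.
With m₀=0, d₀=1 and mₖ₊₁ = dₖaₖ − mₖ, dₖ₊₁ = (n − mₖ₊₁²)/dₖ, aₖ₊₁ = ⌊(a₀+mₖ₊₁)/dₖ₊₁⌋:
  k=1: m=20, d=35, a=1
  k=2: m=15, d=6, a=5
  k=3: m=15, d=35, a=1
  k=4: m=20, d=1, a=40
d=1 and a=2a₀=40 at k=4, so the next step gives (m, d) = (20, 35) again — its k=1 value — and the period has length 4.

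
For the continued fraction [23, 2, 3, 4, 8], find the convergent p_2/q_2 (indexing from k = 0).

164/7

Using pₖ = aₖpₖ₋₁ + pₖ₋₂, qₖ = aₖqₖ₋₁ + qₖ₋₂ (with p₋₁=1, p₋₂=0, q₋₁=0, q₋₂=1):
  k=0: a=23, p=23, q=1
  k=1: a=2, p=47, q=2
  k=2: a=3, p=164, q=7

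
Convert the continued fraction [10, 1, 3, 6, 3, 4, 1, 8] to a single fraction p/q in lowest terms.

Using pₖ = aₖpₖ₋₁ + pₖ₋₂ and qₖ = aₖqₖ₋₁ + qₖ₋₂:
  k=0: a=10, p=10, q=1
  k=1: a=1, p=11, q=1
  k=2: a=3, p=43, q=4
  k=3: a=6, p=269, q=25
  k=4: a=3, p=850, q=79
  k=5: a=4, p=3669, q=341
  k=6: a=1, p=4519, q=420
  k=7: a=8, p=39821, q=3701

39821/3701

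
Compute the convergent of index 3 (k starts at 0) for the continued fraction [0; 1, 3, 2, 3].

7/9

Using pₖ = aₖpₖ₋₁ + pₖ₋₂, qₖ = aₖqₖ₋₁ + qₖ₋₂ (with p₋₁=1, p₋₂=0, q₋₁=0, q₋₂=1):
  k=0: a=0, p=0, q=1
  k=1: a=1, p=1, q=1
  k=2: a=3, p=3, q=4
  k=3: a=2, p=7, q=9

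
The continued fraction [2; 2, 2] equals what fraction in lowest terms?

12/5

Using pₖ = aₖpₖ₋₁ + pₖ₋₂ and qₖ = aₖqₖ₋₁ + qₖ₋₂:
  k=0: a=2, p=2, q=1
  k=1: a=2, p=5, q=2
  k=2: a=2, p=12, q=5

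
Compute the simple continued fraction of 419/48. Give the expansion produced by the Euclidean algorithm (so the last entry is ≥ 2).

419 = 8·48 + 35
48 = 1·35 + 13
35 = 2·13 + 9
13 = 1·9 + 4
9 = 2·4 + 1
4 = 4·1 + 0  (stop)
So 419/48 = [8; 1, 2, 1, 2, 4].

[8; 1, 2, 1, 2, 4]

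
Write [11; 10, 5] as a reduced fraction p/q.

Using pₖ = aₖpₖ₋₁ + pₖ₋₂ and qₖ = aₖqₖ₋₁ + qₖ₋₂:
  k=0: a=11, p=11, q=1
  k=1: a=10, p=111, q=10
  k=2: a=5, p=566, q=51

566/51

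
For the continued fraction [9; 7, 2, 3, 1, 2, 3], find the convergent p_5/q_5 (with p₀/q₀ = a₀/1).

1699/186

Using pₖ = aₖpₖ₋₁ + pₖ₋₂, qₖ = aₖqₖ₋₁ + qₖ₋₂ (with p₋₁=1, p₋₂=0, q₋₁=0, q₋₂=1):
  k=0: a=9, p=9, q=1
  k=1: a=7, p=64, q=7
  k=2: a=2, p=137, q=15
  k=3: a=3, p=475, q=52
  k=4: a=1, p=612, q=67
  k=5: a=2, p=1699, q=186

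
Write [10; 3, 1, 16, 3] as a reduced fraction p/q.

Using pₖ = aₖpₖ₋₁ + pₖ₋₂ and qₖ = aₖqₖ₋₁ + qₖ₋₂:
  k=0: a=10, p=10, q=1
  k=1: a=3, p=31, q=3
  k=2: a=1, p=41, q=4
  k=3: a=16, p=687, q=67
  k=4: a=3, p=2102, q=205

2102/205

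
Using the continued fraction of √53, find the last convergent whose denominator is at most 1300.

7979/1096

√53 = [7; 3, 1, 1, 3, 14, …] (period length 5).
Convergents:
  p_0/q_0 = 7/1
  p_1/q_1 = 22/3
  p_2/q_2 = 29/4
  p_3/q_3 = 51/7
  p_4/q_4 = 182/25
  p_5/q_5 = 2599/357
  p_6/q_6 = 7979/1096
  p_7/q_7 = 10578/1453
q_6 = 1096 ≤ 1300 < 1453 = q_7, so the answer is 7979/1096.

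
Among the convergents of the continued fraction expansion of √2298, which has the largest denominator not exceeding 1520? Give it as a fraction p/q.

72817/1519

√2298 = [47; 1, 14, 1, 94, …] (period length 4).
Convergents:
  p_0/q_0 = 47/1
  p_1/q_1 = 48/1
  p_2/q_2 = 719/15
  p_3/q_3 = 767/16
  p_4/q_4 = 72817/1519
  p_5/q_5 = 73584/1535
q_4 = 1519 ≤ 1520 < 1535 = q_5, so the answer is 72817/1519.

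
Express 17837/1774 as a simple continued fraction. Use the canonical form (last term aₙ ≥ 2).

17837 = 10*1774 + 97
1774 = 18*97 + 28
97 = 3*28 + 13
28 = 2*13 + 2
13 = 6*2 + 1
2 = 2*1 + 0  (stop)
So 17837/1774 = [10; 18, 3, 2, 6, 2].

[10; 18, 3, 2, 6, 2]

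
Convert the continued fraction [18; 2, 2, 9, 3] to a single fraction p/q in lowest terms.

Fold from the inside: start with 3/1.
  9 + 1/3 = 28/3
  2 + 3/28 = 59/28
  2 + 28/59 = 146/59
  18 + 59/146 = 2687/146

2687/146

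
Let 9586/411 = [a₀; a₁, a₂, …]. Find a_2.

9586 = 23·411 + 133   →  a_0 = 23
411 = 3·133 + 12   →  a_1 = 3
133 = 11·12 + 1   →  a_2 = 11

11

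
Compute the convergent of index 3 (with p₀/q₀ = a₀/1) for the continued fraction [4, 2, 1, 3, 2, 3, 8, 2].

48/11

Using pₖ = aₖpₖ₋₁ + pₖ₋₂, qₖ = aₖqₖ₋₁ + qₖ₋₂ (with p₋₁=1, p₋₂=0, q₋₁=0, q₋₂=1):
  k=0: a=4, p=4, q=1
  k=1: a=2, p=9, q=2
  k=2: a=1, p=13, q=3
  k=3: a=3, p=48, q=11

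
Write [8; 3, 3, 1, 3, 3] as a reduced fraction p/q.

1329/160

Using pₖ = aₖpₖ₋₁ + pₖ₋₂ and qₖ = aₖqₖ₋₁ + qₖ₋₂:
  k=0: a=8, p=8, q=1
  k=1: a=3, p=25, q=3
  k=2: a=3, p=83, q=10
  k=3: a=1, p=108, q=13
  k=4: a=3, p=407, q=49
  k=5: a=3, p=1329, q=160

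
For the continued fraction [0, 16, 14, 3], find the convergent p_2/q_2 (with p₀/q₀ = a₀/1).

Using pₖ = aₖpₖ₋₁ + pₖ₋₂, qₖ = aₖqₖ₋₁ + qₖ₋₂ (with p₋₁=1, p₋₂=0, q₋₁=0, q₋₂=1):
  k=0: a=0, p=0, q=1
  k=1: a=16, p=1, q=16
  k=2: a=14, p=14, q=225

14/225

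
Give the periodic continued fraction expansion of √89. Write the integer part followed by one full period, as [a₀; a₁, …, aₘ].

[9; 2, 3, 3, 2, 18]

a₀ = ⌊√89⌋ = 9.
With m₀=0, d₀=1 and mₖ₊₁ = dₖaₖ − mₖ, dₖ₊₁ = (n − mₖ₊₁²)/dₖ, aₖ₊₁ = ⌊(a₀+mₖ₊₁)/dₖ₊₁⌋:
  k=1: m=9, d=8, a=2
  k=2: m=7, d=5, a=3
  k=3: m=8, d=5, a=3
  k=4: m=7, d=8, a=2
  k=5: m=9, d=1, a=18
d=1 and a=2a₀=18 at k=5, so the next step gives (m, d) = (9, 8) again — its k=1 value — and the period has length 5.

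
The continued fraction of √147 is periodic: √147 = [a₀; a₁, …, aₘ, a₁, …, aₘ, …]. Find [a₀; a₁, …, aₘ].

[12; 8, 24]

a₀ = ⌊√147⌋ = 12.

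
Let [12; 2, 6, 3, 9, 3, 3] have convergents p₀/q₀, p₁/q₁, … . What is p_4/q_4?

Using pₖ = aₖpₖ₋₁ + pₖ₋₂, qₖ = aₖqₖ₋₁ + qₖ₋₂ (with p₋₁=1, p₋₂=0, q₋₁=0, q₋₂=1):
  k=0: a=12, p=12, q=1
  k=1: a=2, p=25, q=2
  k=2: a=6, p=162, q=13
  k=3: a=3, p=511, q=41
  k=4: a=9, p=4761, q=382

4761/382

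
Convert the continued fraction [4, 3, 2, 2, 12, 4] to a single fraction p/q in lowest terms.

3697/861

Fold from the inside: start with 4/1.
  12 + 1/4 = 49/4
  2 + 4/49 = 102/49
  2 + 49/102 = 253/102
  3 + 102/253 = 861/253
  4 + 253/861 = 3697/861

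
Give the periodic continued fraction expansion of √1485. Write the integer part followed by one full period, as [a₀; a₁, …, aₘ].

a₀ = ⌊√1485⌋ = 38.
With m₀=0, d₀=1 and mₖ₊₁ = dₖaₖ − mₖ, dₖ₊₁ = (n − mₖ₊₁²)/dₖ, aₖ₊₁ = ⌊(a₀+mₖ₊₁)/dₖ₊₁⌋:
  k=1: m=38, d=41, a=1
  k=2: m=3, d=36, a=1
  k=3: m=33, d=11, a=6
  k=4: m=33, d=36, a=1
  k=5: m=3, d=41, a=1
  k=6: m=38, d=1, a=76
d=1 and a=2a₀=76 at k=6, so the next step gives (m, d) = (38, 41) again — its k=1 value — and the period has length 6.

[38; 1, 1, 6, 1, 1, 76]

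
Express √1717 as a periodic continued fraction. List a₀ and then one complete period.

a₀ = ⌊√1717⌋ = 41.
With m₀=0, d₀=1 and mₖ₊₁ = dₖaₖ − mₖ, dₖ₊₁ = (n − mₖ₊₁²)/dₖ, aₖ₊₁ = ⌊(a₀+mₖ₊₁)/dₖ₊₁⌋:
  k=1: m=41, d=36, a=2
  k=2: m=31, d=21, a=3
  k=3: m=32, d=33, a=2
  k=4: m=34, d=17, a=4
  k=5: m=34, d=33, a=2
  k=6: m=32, d=21, a=3
  k=7: m=31, d=36, a=2
  k=8: m=41, d=1, a=82
d=1 and a=2a₀=82 at k=8, so the next step gives (m, d) = (41, 36) again — its k=1 value — and the period has length 8.

[41; 2, 3, 2, 4, 2, 3, 2, 82]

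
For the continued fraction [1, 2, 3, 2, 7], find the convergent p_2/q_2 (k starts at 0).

Using pₖ = aₖpₖ₋₁ + pₖ₋₂, qₖ = aₖqₖ₋₁ + qₖ₋₂ (with p₋₁=1, p₋₂=0, q₋₁=0, q₋₂=1):
  k=0: a=1, p=1, q=1
  k=1: a=2, p=3, q=2
  k=2: a=3, p=10, q=7

10/7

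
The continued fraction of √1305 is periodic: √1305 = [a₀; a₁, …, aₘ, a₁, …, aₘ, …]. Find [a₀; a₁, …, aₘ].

[36; 8, 72]

a₀ = ⌊√1305⌋ = 36.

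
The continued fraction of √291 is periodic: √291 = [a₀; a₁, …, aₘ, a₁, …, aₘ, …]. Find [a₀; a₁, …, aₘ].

a₀ = ⌊√291⌋ = 17.
With m₀=0, d₀=1 and mₖ₊₁ = dₖaₖ − mₖ, dₖ₊₁ = (n − mₖ₊₁²)/dₖ, aₖ₊₁ = ⌊(a₀+mₖ₊₁)/dₖ₊₁⌋:
  k=1: m=17, d=2, a=17
  k=2: m=17, d=1, a=34
d=1 and a=2a₀=34 at k=2, so the next step gives (m, d) = (17, 2) again — its k=1 value — and the period has length 2.

[17; 17, 34]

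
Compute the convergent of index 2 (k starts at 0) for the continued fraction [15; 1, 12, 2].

Using pₖ = aₖpₖ₋₁ + pₖ₋₂, qₖ = aₖqₖ₋₁ + qₖ₋₂ (with p₋₁=1, p₋₂=0, q₋₁=0, q₋₂=1):
  k=0: a=15, p=15, q=1
  k=1: a=1, p=16, q=1
  k=2: a=12, p=207, q=13

207/13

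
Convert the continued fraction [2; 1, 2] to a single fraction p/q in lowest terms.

8/3

Using pₖ = aₖpₖ₋₁ + pₖ₋₂ and qₖ = aₖqₖ₋₁ + qₖ₋₂:
  k=0: a=2, p=2, q=1
  k=1: a=1, p=3, q=1
  k=2: a=2, p=8, q=3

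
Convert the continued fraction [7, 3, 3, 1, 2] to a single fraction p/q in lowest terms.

Using pₖ = aₖpₖ₋₁ + pₖ₋₂ and qₖ = aₖqₖ₋₁ + qₖ₋₂:
  k=0: a=7, p=7, q=1
  k=1: a=3, p=22, q=3
  k=2: a=3, p=73, q=10
  k=3: a=1, p=95, q=13
  k=4: a=2, p=263, q=36

263/36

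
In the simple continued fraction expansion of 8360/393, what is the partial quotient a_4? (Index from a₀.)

8360 = 21·393 + 107   →  a_0 = 21
393 = 3·107 + 72   →  a_1 = 3
107 = 1·72 + 35   →  a_2 = 1
72 = 2·35 + 2   →  a_3 = 2
35 = 17·2 + 1   →  a_4 = 17

17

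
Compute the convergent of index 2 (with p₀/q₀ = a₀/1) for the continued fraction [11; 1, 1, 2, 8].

23/2

Using pₖ = aₖpₖ₋₁ + pₖ₋₂, qₖ = aₖqₖ₋₁ + qₖ₋₂ (with p₋₁=1, p₋₂=0, q₋₁=0, q₋₂=1):
  k=0: a=11, p=11, q=1
  k=1: a=1, p=12, q=1
  k=2: a=1, p=23, q=2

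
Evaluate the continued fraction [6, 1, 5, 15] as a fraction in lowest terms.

622/91

Fold from the inside: start with 15/1.
  5 + 1/15 = 76/15
  1 + 15/76 = 91/76
  6 + 76/91 = 622/91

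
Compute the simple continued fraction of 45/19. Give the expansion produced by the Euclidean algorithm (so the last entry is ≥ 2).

45 = 2*19 + 7
19 = 2*7 + 5
7 = 1*5 + 2
5 = 2*2 + 1
2 = 2*1 + 0  (stop)
So 45/19 = [2; 2, 1, 2, 2].

[2; 2, 1, 2, 2]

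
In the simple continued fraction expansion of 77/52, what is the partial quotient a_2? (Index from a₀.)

12

77 = 1·52 + 25   →  a_0 = 1
52 = 2·25 + 2   →  a_1 = 2
25 = 12·2 + 1   →  a_2 = 12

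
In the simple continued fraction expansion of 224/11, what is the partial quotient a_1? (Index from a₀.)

2

224 = 20·11 + 4   →  a_0 = 20
11 = 2·4 + 3   →  a_1 = 2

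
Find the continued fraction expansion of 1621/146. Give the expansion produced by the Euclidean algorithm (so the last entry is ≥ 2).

1621 = 11×146 + 15
146 = 9×15 + 11
15 = 1×11 + 4
11 = 2×4 + 3
4 = 1×3 + 1
3 = 3×1 + 0  (stop)
So 1621/146 = [11; 9, 1, 2, 1, 3].

[11; 9, 1, 2, 1, 3]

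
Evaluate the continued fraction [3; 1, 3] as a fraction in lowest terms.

15/4

Fold from the inside: start with 3/1.
  1 + 1/3 = 4/3
  3 + 3/4 = 15/4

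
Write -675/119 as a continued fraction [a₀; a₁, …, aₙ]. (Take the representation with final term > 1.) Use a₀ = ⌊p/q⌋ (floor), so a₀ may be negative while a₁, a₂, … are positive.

[-6; 3, 19, 2]

-675 = -6·119 + 39
119 = 3·39 + 2
39 = 19·2 + 1
2 = 2·1 + 0  (stop)
So -675/119 = [-6; 3, 19, 2].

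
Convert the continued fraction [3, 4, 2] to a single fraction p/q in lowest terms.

Using pₖ = aₖpₖ₋₁ + pₖ₋₂ and qₖ = aₖqₖ₋₁ + qₖ₋₂:
  k=0: a=3, p=3, q=1
  k=1: a=4, p=13, q=4
  k=2: a=2, p=29, q=9

29/9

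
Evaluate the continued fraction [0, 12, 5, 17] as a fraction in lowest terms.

Fold from the inside: start with 17/1.
  5 + 1/17 = 86/17
  12 + 17/86 = 1049/86
  0 + 86/1049 = 86/1049

86/1049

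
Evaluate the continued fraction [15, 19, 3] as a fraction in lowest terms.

873/58

Fold from the inside: start with 3/1.
  19 + 1/3 = 58/3
  15 + 3/58 = 873/58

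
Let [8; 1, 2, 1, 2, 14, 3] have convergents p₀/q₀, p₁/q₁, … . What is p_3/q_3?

35/4

Using pₖ = aₖpₖ₋₁ + pₖ₋₂, qₖ = aₖqₖ₋₁ + qₖ₋₂ (with p₋₁=1, p₋₂=0, q₋₁=0, q₋₂=1):
  k=0: a=8, p=8, q=1
  k=1: a=1, p=9, q=1
  k=2: a=2, p=26, q=3
  k=3: a=1, p=35, q=4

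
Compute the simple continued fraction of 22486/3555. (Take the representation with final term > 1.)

[6; 3, 13, 3, 2, 12]

22486 = 6·3555 + 1156
3555 = 3·1156 + 87
1156 = 13·87 + 25
87 = 3·25 + 12
25 = 2·12 + 1
12 = 12·1 + 0  (stop)
So 22486/3555 = [6; 3, 13, 3, 2, 12].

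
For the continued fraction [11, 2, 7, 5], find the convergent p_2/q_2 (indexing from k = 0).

Using pₖ = aₖpₖ₋₁ + pₖ₋₂, qₖ = aₖqₖ₋₁ + qₖ₋₂ (with p₋₁=1, p₋₂=0, q₋₁=0, q₋₂=1):
  k=0: a=11, p=11, q=1
  k=1: a=2, p=23, q=2
  k=2: a=7, p=172, q=15

172/15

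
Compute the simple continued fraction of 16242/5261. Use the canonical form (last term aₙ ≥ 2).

16242 = 3·5261 + 459
5261 = 11·459 + 212
459 = 2·212 + 35
212 = 6·35 + 2
35 = 17·2 + 1
2 = 2·1 + 0  (stop)
So 16242/5261 = [3; 11, 2, 6, 17, 2].

[3; 11, 2, 6, 17, 2]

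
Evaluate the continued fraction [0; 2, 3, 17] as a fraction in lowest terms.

Fold from the inside: start with 17/1.
  3 + 1/17 = 52/17
  2 + 17/52 = 121/52
  0 + 52/121 = 52/121

52/121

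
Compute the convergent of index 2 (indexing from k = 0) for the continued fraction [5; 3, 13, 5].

213/40

Using pₖ = aₖpₖ₋₁ + pₖ₋₂, qₖ = aₖqₖ₋₁ + qₖ₋₂ (with p₋₁=1, p₋₂=0, q₋₁=0, q₋₂=1):
  k=0: a=5, p=5, q=1
  k=1: a=3, p=16, q=3
  k=2: a=13, p=213, q=40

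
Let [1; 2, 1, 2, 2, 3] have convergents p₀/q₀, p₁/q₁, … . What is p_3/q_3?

11/8

Using pₖ = aₖpₖ₋₁ + pₖ₋₂, qₖ = aₖqₖ₋₁ + qₖ₋₂ (with p₋₁=1, p₋₂=0, q₋₁=0, q₋₂=1):
  k=0: a=1, p=1, q=1
  k=1: a=2, p=3, q=2
  k=2: a=1, p=4, q=3
  k=3: a=2, p=11, q=8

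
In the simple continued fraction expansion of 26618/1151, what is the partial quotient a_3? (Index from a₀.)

15

26618 = 23·1151 + 145   →  a_0 = 23
1151 = 7·145 + 136   →  a_1 = 7
145 = 1·136 + 9   →  a_2 = 1
136 = 15·9 + 1   →  a_3 = 15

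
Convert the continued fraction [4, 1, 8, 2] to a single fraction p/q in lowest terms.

Using pₖ = aₖpₖ₋₁ + pₖ₋₂ and qₖ = aₖqₖ₋₁ + qₖ₋₂:
  k=0: a=4, p=4, q=1
  k=1: a=1, p=5, q=1
  k=2: a=8, p=44, q=9
  k=3: a=2, p=93, q=19

93/19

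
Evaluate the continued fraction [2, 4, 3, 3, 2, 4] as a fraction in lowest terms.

980/439

Using pₖ = aₖpₖ₋₁ + pₖ₋₂ and qₖ = aₖqₖ₋₁ + qₖ₋₂:
  k=0: a=2, p=2, q=1
  k=1: a=4, p=9, q=4
  k=2: a=3, p=29, q=13
  k=3: a=3, p=96, q=43
  k=4: a=2, p=221, q=99
  k=5: a=4, p=980, q=439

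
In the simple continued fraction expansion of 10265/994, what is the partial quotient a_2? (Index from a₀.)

10265 = 10·994 + 325   →  a_0 = 10
994 = 3·325 + 19   →  a_1 = 3
325 = 17·19 + 2   →  a_2 = 17

17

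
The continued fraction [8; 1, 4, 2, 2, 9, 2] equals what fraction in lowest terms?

Fold from the inside: start with 2/1.
  9 + 1/2 = 19/2
  2 + 2/19 = 40/19
  2 + 19/40 = 99/40
  4 + 40/99 = 436/99
  1 + 99/436 = 535/436
  8 + 436/535 = 4716/535

4716/535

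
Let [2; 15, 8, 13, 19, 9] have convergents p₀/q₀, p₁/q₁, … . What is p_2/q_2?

Using pₖ = aₖpₖ₋₁ + pₖ₋₂, qₖ = aₖqₖ₋₁ + qₖ₋₂ (with p₋₁=1, p₋₂=0, q₋₁=0, q₋₂=1):
  k=0: a=2, p=2, q=1
  k=1: a=15, p=31, q=15
  k=2: a=8, p=250, q=121

250/121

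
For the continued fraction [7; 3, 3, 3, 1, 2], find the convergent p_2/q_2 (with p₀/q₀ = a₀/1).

73/10

Using pₖ = aₖpₖ₋₁ + pₖ₋₂, qₖ = aₖqₖ₋₁ + qₖ₋₂ (with p₋₁=1, p₋₂=0, q₋₁=0, q₋₂=1):
  k=0: a=7, p=7, q=1
  k=1: a=3, p=22, q=3
  k=2: a=3, p=73, q=10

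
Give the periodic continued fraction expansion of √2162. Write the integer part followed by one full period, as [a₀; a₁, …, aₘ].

[46; 2, 92]

a₀ = ⌊√2162⌋ = 46.
With m₀=0, d₀=1 and mₖ₊₁ = dₖaₖ − mₖ, dₖ₊₁ = (n − mₖ₊₁²)/dₖ, aₖ₊₁ = ⌊(a₀+mₖ₊₁)/dₖ₊₁⌋:
  k=1: m=46, d=46, a=2
  k=2: m=46, d=1, a=92
d=1 and a=2a₀=92 at k=2, so the next step gives (m, d) = (46, 46) again — its k=1 value — and the period has length 2.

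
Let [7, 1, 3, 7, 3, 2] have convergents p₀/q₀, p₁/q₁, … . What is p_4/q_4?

Using pₖ = aₖpₖ₋₁ + pₖ₋₂, qₖ = aₖqₖ₋₁ + qₖ₋₂ (with p₋₁=1, p₋₂=0, q₋₁=0, q₋₂=1):
  k=0: a=7, p=7, q=1
  k=1: a=1, p=8, q=1
  k=2: a=3, p=31, q=4
  k=3: a=7, p=225, q=29
  k=4: a=3, p=706, q=91

706/91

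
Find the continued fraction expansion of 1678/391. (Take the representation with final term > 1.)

[4; 3, 2, 3, 16]

1678 = 4×391 + 114
391 = 3×114 + 49
114 = 2×49 + 16
49 = 3×16 + 1
16 = 16×1 + 0  (stop)
So 1678/391 = [4; 3, 2, 3, 16].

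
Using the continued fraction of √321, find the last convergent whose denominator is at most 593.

√321 = [17; 1, 10, 1, 34, …] (period length 4).
Convergents:
  p_0/q_0 = 17/1
  p_1/q_1 = 18/1
  p_2/q_2 = 197/11
  p_3/q_3 = 215/12
  p_4/q_4 = 7507/419
  p_5/q_5 = 7722/431
  p_6/q_6 = 84727/4729
q_5 = 431 ≤ 593 < 4729 = q_6, so the answer is 7722/431.

7722/431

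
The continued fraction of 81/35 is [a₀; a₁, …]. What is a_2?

5

81 = 2·35 + 11   →  a_0 = 2
35 = 3·11 + 2   →  a_1 = 3
11 = 5·2 + 1   →  a_2 = 5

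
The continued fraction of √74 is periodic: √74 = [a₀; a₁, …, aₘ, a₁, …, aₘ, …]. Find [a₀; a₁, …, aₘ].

[8; 1, 1, 1, 1, 16]

a₀ = ⌊√74⌋ = 8.
With m₀=0, d₀=1 and mₖ₊₁ = dₖaₖ − mₖ, dₖ₊₁ = (n − mₖ₊₁²)/dₖ, aₖ₊₁ = ⌊(a₀+mₖ₊₁)/dₖ₊₁⌋:
  k=1: m=8, d=10, a=1
  k=2: m=2, d=7, a=1
  k=3: m=5, d=7, a=1
  k=4: m=2, d=10, a=1
  k=5: m=8, d=1, a=16
d=1 and a=2a₀=16 at k=5, so the next step gives (m, d) = (8, 10) again — its k=1 value — and the period has length 5.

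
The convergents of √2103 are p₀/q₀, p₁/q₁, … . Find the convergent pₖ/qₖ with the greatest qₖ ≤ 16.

√2103 = [45; 1, 6, 15, 6, 1, 90, …] (period length 6).
Convergents:
  p_0/q_0 = 45/1
  p_1/q_1 = 46/1
  p_2/q_2 = 321/7
  p_3/q_3 = 4861/106
q_2 = 7 ≤ 16 < 106 = q_3, so the answer is 321/7.

321/7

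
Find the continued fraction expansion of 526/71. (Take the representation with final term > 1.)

[7; 2, 2, 4, 3]

526 = 7*71 + 29
71 = 2*29 + 13
29 = 2*13 + 3
13 = 4*3 + 1
3 = 3*1 + 0  (stop)
So 526/71 = [7; 2, 2, 4, 3].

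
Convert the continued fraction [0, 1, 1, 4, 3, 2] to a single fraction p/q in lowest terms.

Using pₖ = aₖpₖ₋₁ + pₖ₋₂ and qₖ = aₖqₖ₋₁ + qₖ₋₂:
  k=0: a=0, p=0, q=1
  k=1: a=1, p=1, q=1
  k=2: a=1, p=1, q=2
  k=3: a=4, p=5, q=9
  k=4: a=3, p=16, q=29
  k=5: a=2, p=37, q=67

37/67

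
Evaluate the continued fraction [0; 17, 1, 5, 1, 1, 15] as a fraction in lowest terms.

202/3605

Fold from the inside: start with 15/1.
  1 + 1/15 = 16/15
  1 + 15/16 = 31/16
  5 + 16/31 = 171/31
  1 + 31/171 = 202/171
  17 + 171/202 = 3605/202
  0 + 202/3605 = 202/3605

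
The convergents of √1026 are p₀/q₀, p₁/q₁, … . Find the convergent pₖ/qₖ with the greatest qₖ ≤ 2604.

65632/2049

√1026 = [32; 32, 64, …] (period length 2).
Convergents:
  p_0/q_0 = 32/1
  p_1/q_1 = 1025/32
  p_2/q_2 = 65632/2049
  p_3/q_3 = 2101249/65600
q_2 = 2049 ≤ 2604 < 65600 = q_3, so the answer is 65632/2049.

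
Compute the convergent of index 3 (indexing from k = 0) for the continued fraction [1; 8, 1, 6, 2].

69/62

Using pₖ = aₖpₖ₋₁ + pₖ₋₂, qₖ = aₖqₖ₋₁ + qₖ₋₂ (with p₋₁=1, p₋₂=0, q₋₁=0, q₋₂=1):
  k=0: a=1, p=1, q=1
  k=1: a=8, p=9, q=8
  k=2: a=1, p=10, q=9
  k=3: a=6, p=69, q=62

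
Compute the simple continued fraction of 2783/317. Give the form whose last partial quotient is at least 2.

[8; 1, 3, 1, 1, 8, 4]

2783 = 8·317 + 247
317 = 1·247 + 70
247 = 3·70 + 37
70 = 1·37 + 33
37 = 1·33 + 4
33 = 8·4 + 1
4 = 4·1 + 0  (stop)
So 2783/317 = [8; 1, 3, 1, 1, 8, 4].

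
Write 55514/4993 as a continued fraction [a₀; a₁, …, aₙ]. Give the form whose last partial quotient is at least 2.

[11; 8, 2, 4, 2, 1, 9, 2]

55514 = 11*4993 + 591
4993 = 8*591 + 265
591 = 2*265 + 61
265 = 4*61 + 21
61 = 2*21 + 19
21 = 1*19 + 2
19 = 9*2 + 1
2 = 2*1 + 0  (stop)
So 55514/4993 = [11; 8, 2, 4, 2, 1, 9, 2].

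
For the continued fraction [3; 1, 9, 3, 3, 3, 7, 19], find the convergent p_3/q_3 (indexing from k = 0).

Using pₖ = aₖpₖ₋₁ + pₖ₋₂, qₖ = aₖqₖ₋₁ + qₖ₋₂ (with p₋₁=1, p₋₂=0, q₋₁=0, q₋₂=1):
  k=0: a=3, p=3, q=1
  k=1: a=1, p=4, q=1
  k=2: a=9, p=39, q=10
  k=3: a=3, p=121, q=31

121/31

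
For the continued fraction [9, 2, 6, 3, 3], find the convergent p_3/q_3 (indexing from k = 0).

388/41

Using pₖ = aₖpₖ₋₁ + pₖ₋₂, qₖ = aₖqₖ₋₁ + qₖ₋₂ (with p₋₁=1, p₋₂=0, q₋₁=0, q₋₂=1):
  k=0: a=9, p=9, q=1
  k=1: a=2, p=19, q=2
  k=2: a=6, p=123, q=13
  k=3: a=3, p=388, q=41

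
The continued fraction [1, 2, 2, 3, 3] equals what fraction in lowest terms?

Using pₖ = aₖpₖ₋₁ + pₖ₋₂ and qₖ = aₖqₖ₋₁ + qₖ₋₂:
  k=0: a=1, p=1, q=1
  k=1: a=2, p=3, q=2
  k=2: a=2, p=7, q=5
  k=3: a=3, p=24, q=17
  k=4: a=3, p=79, q=56

79/56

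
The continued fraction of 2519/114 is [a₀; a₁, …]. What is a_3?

1

2519 = 22·114 + 11   →  a_0 = 22
114 = 10·11 + 4   →  a_1 = 10
11 = 2·4 + 3   →  a_2 = 2
4 = 1·3 + 1   →  a_3 = 1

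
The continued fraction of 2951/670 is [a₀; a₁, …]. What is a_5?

2951 = 4·670 + 271   →  a_0 = 4
670 = 2·271 + 128   →  a_1 = 2
271 = 2·128 + 15   →  a_2 = 2
128 = 8·15 + 8   →  a_3 = 8
15 = 1·8 + 7   →  a_4 = 1
8 = 1·7 + 1   →  a_5 = 1

1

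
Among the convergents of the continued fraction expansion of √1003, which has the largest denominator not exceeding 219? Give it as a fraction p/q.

6049/191

√1003 = [31; 1, 2, 31, 2, 1, 62, …] (period length 6).
Convergents:
  p_0/q_0 = 31/1
  p_1/q_1 = 32/1
  p_2/q_2 = 95/3
  p_3/q_3 = 2977/94
  p_4/q_4 = 6049/191
  p_5/q_5 = 9026/285
q_4 = 191 ≤ 219 < 285 = q_5, so the answer is 6049/191.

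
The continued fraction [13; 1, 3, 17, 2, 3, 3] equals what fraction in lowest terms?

22377/1627

Using pₖ = aₖpₖ₋₁ + pₖ₋₂ and qₖ = aₖqₖ₋₁ + qₖ₋₂:
  k=0: a=13, p=13, q=1
  k=1: a=1, p=14, q=1
  k=2: a=3, p=55, q=4
  k=3: a=17, p=949, q=69
  k=4: a=2, p=1953, q=142
  k=5: a=3, p=6808, q=495
  k=6: a=3, p=22377, q=1627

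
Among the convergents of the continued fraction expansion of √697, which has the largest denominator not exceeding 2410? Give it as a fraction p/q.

√697 = [26; 2, 2, 52, …] (period length 3).
Convergents:
  p_0/q_0 = 26/1
  p_1/q_1 = 53/2
  p_2/q_2 = 132/5
  p_3/q_3 = 6917/262
  p_4/q_4 = 13966/529
  p_5/q_5 = 34849/1320
  p_6/q_6 = 1826114/69169
q_5 = 1320 ≤ 2410 < 69169 = q_6, so the answer is 34849/1320.

34849/1320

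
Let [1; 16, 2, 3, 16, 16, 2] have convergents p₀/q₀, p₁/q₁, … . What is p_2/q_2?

Using pₖ = aₖpₖ₋₁ + pₖ₋₂, qₖ = aₖqₖ₋₁ + qₖ₋₂ (with p₋₁=1, p₋₂=0, q₋₁=0, q₋₂=1):
  k=0: a=1, p=1, q=1
  k=1: a=16, p=17, q=16
  k=2: a=2, p=35, q=33

35/33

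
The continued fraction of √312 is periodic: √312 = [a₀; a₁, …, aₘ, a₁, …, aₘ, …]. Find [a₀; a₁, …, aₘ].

a₀ = ⌊√312⌋ = 17.

[17; 1, 1, 1, 34]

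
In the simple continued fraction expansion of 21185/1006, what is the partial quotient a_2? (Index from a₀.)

21185 = 21·1006 + 59   →  a_0 = 21
1006 = 17·59 + 3   →  a_1 = 17
59 = 19·3 + 2   →  a_2 = 19

19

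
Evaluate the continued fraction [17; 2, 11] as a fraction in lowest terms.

402/23

Fold from the inside: start with 11/1.
  2 + 1/11 = 23/11
  17 + 11/23 = 402/23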